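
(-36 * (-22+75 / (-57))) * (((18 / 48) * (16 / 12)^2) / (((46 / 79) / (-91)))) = -38216724/437 = -87452.46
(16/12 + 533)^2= 2569609/9 = 285512.11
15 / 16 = 0.94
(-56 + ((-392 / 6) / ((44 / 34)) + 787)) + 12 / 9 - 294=12799/33 = 387.85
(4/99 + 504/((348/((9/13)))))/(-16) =-0.07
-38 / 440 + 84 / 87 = 5609/6380 = 0.88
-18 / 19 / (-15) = 6/95 = 0.06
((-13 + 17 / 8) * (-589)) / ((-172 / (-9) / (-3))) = -1383561/1376 = -1005.49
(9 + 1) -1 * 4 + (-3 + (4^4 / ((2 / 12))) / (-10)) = -753/5 = -150.60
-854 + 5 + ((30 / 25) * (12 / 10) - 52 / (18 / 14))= -199801/225 = -888.00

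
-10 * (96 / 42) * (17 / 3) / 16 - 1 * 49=-1199/21 = -57.10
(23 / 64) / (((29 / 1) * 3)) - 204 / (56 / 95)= -13488319/38976 = -346.07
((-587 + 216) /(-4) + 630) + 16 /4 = 2907/4 = 726.75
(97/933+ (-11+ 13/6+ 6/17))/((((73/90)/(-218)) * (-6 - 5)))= -868894590/4245461 = -204.66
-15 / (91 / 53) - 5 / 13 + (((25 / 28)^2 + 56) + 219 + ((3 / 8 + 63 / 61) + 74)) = 212677791/621712 = 342.08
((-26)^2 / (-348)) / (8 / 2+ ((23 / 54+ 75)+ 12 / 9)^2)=-164268/498587981 = 0.00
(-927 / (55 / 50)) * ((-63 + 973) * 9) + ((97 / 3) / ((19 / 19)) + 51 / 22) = -455525513/66 = -6901901.71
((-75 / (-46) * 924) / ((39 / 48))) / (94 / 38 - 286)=-10533600/1610713 = -6.54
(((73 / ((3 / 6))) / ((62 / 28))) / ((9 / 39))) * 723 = 6403852/31 = 206575.87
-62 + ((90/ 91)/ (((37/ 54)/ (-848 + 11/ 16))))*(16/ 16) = -17306771/13468 = -1285.03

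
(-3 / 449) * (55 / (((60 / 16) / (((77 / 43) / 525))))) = -484/1448025 = 0.00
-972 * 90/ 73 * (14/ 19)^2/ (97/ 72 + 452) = -176359680/122884039 = -1.44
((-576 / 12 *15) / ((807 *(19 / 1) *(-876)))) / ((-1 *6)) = -10/1119309 = 0.00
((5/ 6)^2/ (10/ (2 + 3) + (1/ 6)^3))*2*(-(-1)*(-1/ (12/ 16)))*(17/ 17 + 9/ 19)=-1.36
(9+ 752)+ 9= 770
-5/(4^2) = -5/16 = -0.31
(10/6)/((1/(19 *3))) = 95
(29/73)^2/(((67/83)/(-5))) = -349015/357043 = -0.98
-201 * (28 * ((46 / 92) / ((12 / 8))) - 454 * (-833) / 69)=-25381342/23 = -1103536.61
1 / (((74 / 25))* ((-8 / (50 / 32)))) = -625/9472 = -0.07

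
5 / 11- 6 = -61/11 = -5.55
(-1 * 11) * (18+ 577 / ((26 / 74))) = -237413/13 = -18262.54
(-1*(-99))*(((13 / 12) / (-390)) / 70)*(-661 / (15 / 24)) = 7271/1750 = 4.15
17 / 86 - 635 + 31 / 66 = -900118/1419 = -634.33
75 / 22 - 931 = -20407/22 = -927.59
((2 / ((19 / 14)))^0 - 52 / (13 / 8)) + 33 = 2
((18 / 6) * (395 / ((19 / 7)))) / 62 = 8295/1178 = 7.04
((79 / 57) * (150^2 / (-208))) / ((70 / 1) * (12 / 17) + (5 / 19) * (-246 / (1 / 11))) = 33575/148408 = 0.23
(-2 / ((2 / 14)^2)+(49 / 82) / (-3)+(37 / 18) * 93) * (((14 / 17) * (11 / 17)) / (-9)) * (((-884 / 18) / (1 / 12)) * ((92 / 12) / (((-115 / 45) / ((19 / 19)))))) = -183142960/18819 = -9731.81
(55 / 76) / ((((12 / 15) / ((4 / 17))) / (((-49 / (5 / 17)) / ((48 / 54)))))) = -24255/608 = -39.89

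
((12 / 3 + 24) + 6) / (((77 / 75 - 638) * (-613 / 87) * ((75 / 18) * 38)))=26622/556412131 = 0.00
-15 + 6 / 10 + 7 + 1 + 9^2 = 373/5 = 74.60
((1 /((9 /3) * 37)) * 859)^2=737881/12321 = 59.89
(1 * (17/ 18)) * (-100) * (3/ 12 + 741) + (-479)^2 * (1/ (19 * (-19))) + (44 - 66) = -459178019/6498 = -70664.52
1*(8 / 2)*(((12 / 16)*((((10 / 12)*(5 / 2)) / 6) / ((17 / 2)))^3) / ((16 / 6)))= 15625/203751936 = 0.00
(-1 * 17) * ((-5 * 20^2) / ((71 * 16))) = 29.93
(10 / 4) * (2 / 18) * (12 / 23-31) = -3505/414 = -8.47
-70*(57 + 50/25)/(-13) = 4130/13 = 317.69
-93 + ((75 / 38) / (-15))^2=-134267/1444 = -92.98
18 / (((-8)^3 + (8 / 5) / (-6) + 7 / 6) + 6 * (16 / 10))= -36/1003 = -0.04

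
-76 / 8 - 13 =-45/2 = -22.50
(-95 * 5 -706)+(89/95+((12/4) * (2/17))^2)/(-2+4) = -64819569/54910 = -1180.47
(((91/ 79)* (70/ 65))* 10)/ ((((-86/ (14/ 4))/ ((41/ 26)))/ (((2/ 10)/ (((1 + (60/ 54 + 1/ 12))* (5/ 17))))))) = -4303278/17443595 = -0.25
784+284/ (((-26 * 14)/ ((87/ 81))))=1924229/2457 = 783.16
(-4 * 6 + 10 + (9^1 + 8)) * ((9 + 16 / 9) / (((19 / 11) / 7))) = 7469/57 = 131.04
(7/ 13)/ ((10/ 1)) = 7/130 = 0.05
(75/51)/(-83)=-25/1411 = -0.02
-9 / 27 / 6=-1/18 = -0.06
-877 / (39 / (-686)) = 601622/39 = 15426.21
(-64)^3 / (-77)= 262144/77 = 3404.47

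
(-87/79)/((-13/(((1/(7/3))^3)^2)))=63423/120825523 = 0.00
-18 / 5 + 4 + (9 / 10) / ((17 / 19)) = 239/170 = 1.41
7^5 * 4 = 67228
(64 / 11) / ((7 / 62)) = 3968/77 = 51.53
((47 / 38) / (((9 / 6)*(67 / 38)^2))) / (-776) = -893/2612598 = 0.00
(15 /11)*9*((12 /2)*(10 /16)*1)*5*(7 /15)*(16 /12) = 143.18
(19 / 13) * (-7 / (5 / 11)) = -1463/65 = -22.51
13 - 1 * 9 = 4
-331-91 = -422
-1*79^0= -1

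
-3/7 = -0.43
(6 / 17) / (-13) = -6/221 = -0.03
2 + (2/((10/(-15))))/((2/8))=-10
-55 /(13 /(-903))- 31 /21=1042562/273 = 3818.91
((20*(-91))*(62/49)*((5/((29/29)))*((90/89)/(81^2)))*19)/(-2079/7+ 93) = 3828500/23162517 = 0.17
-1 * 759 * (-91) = 69069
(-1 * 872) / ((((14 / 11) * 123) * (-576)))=1199/123984 = 0.01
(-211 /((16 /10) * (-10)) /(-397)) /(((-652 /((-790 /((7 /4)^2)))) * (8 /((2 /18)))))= -83345/456600816 = 0.00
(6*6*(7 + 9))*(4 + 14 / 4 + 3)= 6048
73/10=7.30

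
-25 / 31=-0.81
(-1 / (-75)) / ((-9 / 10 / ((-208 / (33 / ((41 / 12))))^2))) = -9090848/1323135 = -6.87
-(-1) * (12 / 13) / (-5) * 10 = -24/13 = -1.85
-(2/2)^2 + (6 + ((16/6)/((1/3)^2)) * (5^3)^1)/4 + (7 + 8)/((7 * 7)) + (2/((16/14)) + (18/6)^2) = 149265/196 = 761.56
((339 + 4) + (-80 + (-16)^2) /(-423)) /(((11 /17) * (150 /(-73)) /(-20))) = 359674066/69795 = 5153.29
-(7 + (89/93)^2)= -68464/8649 = -7.92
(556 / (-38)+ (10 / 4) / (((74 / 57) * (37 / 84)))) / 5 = -266867/130055 = -2.05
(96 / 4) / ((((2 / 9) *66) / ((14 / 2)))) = 126/11 = 11.45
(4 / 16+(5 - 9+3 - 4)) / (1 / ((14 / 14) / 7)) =-19/28 = -0.68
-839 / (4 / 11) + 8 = -9197/4 = -2299.25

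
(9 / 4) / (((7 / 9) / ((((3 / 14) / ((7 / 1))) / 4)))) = 243/10976 = 0.02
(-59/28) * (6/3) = -59/14 = -4.21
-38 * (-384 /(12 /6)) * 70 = 510720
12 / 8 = 3/2 = 1.50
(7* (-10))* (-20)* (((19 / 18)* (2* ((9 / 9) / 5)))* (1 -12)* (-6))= 117040/3 = 39013.33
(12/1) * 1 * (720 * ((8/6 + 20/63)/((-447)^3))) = -33280/208400787 = 0.00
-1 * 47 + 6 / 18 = -140/3 = -46.67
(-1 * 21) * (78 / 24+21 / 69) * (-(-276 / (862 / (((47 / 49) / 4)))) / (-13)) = 138321/313768 = 0.44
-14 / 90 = -7/45 = -0.16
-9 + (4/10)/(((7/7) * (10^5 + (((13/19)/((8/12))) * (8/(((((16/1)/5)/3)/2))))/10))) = -342005113/38000585 = -9.00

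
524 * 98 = 51352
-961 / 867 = -1.11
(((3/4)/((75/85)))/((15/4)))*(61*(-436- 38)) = -163846/25 = -6553.84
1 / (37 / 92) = 92/37 = 2.49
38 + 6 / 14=38.43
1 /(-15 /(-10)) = 2/3 = 0.67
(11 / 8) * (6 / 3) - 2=3/4 = 0.75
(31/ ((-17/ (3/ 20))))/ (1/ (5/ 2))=-93/136 = -0.68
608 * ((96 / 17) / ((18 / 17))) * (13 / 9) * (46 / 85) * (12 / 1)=23269376/765 = 30417.48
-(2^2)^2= -16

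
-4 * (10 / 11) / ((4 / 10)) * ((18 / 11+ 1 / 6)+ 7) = -29050/363 = -80.03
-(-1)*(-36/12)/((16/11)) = -33/16 = -2.06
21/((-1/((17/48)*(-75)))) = 8925/16 = 557.81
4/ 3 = 1.33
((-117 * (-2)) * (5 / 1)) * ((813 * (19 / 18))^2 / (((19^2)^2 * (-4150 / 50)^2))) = 4773665/4973858 = 0.96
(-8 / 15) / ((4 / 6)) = -4/5 = -0.80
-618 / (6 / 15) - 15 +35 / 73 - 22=-115451/73 = -1581.52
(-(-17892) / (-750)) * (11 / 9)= -10934/375 = -29.16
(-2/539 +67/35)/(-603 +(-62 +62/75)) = -77235/26849207 = 0.00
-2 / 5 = -0.40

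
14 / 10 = 7/5 = 1.40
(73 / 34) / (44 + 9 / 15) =365/7582 = 0.05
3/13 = 0.23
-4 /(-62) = 2/31 = 0.06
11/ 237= 0.05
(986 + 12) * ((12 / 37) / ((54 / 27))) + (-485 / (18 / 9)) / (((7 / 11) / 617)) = -121708883/518 = -234959.23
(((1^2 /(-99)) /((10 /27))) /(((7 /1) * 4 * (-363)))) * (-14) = -1/26620 = 0.00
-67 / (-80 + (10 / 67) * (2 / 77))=345653/412700 = 0.84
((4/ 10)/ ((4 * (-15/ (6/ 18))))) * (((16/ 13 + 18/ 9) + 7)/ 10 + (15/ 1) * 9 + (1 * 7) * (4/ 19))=-339617/1111500 = -0.31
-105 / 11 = -9.55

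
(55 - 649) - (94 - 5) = -683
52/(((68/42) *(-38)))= -273/323 = -0.85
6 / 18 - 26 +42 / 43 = -3185/129 = -24.69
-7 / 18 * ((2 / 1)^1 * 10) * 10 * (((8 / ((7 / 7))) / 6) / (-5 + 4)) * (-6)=-5600/9 = -622.22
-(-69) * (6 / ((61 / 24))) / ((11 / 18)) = 178848/671 = 266.54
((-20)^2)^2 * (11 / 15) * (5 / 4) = 440000/3 = 146666.67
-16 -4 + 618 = 598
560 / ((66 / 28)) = 237.58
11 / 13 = 0.85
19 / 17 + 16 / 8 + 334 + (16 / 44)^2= 693723/2057 = 337.25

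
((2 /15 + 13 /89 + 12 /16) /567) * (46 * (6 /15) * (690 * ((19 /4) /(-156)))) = -0.70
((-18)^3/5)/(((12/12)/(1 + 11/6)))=-16524/5 = -3304.80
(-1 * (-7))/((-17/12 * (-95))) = 84/1615 = 0.05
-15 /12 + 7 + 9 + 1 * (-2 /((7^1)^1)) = 405/28 = 14.46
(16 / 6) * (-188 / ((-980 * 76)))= 94/13965 = 0.01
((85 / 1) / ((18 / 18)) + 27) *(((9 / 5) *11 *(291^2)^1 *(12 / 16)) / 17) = 704207196/85 = 8284790.54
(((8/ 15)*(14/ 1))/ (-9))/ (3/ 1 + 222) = -112/30375 = 0.00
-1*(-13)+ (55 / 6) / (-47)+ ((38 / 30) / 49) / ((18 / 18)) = 886481/69090 = 12.83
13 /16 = 0.81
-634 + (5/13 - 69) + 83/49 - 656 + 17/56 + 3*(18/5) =-34291441/25480 = -1345.82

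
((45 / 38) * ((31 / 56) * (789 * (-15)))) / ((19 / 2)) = -16509825/20216 = -816.67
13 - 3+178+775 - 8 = 955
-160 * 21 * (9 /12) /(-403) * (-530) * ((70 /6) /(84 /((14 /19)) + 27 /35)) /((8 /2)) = -45447500/539617 = -84.22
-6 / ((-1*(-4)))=-3/2 = -1.50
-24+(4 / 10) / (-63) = -7562/315 = -24.01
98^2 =9604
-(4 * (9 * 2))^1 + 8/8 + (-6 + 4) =-73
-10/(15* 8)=-0.08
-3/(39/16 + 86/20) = -0.45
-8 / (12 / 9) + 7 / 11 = -59/11 = -5.36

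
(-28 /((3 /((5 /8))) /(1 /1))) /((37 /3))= -35/74 = -0.47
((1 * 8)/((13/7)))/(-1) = -56/13 = -4.31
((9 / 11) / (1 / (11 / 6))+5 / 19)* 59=3953/38 = 104.03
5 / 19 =0.26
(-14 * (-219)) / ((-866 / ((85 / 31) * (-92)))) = 893.10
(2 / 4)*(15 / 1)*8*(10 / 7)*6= 3600/7 = 514.29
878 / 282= 439/141 = 3.11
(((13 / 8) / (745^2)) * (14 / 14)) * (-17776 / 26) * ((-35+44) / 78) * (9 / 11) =-2727/14430650 = 0.00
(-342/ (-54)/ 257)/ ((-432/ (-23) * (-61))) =-437/20317392 = 0.00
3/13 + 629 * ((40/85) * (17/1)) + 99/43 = 2814304/559 = 5034.53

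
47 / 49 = 0.96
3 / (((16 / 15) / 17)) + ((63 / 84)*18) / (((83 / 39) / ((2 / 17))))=1096263/22576 = 48.56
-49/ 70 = -7/10 = -0.70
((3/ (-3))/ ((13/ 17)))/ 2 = -17/26 = -0.65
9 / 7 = 1.29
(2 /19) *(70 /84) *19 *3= 5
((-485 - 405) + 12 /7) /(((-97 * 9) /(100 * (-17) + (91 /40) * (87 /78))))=-422192873/244440 = -1727.18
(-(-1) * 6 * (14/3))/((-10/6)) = -84/5 = -16.80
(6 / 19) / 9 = 2/57 = 0.04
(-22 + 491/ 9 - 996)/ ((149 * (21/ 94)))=-815074/28161 = -28.94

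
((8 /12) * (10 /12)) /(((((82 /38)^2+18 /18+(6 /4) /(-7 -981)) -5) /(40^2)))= 300352000/221319 = 1357.10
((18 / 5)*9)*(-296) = -47952/5 = -9590.40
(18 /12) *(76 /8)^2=1083/8 = 135.38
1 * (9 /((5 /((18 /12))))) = 27/10 = 2.70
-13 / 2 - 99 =-211/2 = -105.50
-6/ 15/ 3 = -2/15 = -0.13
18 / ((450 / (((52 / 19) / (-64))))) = -13/7600 = 0.00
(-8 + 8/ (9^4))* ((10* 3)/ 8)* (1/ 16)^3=-1025/139968 = -0.01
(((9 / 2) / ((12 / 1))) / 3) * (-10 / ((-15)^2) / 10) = -1/1800 = 0.00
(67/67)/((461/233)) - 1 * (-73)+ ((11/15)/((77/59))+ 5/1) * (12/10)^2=32880938/403375 = 81.51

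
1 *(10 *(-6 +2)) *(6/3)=-80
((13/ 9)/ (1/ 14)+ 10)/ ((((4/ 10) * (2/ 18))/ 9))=6120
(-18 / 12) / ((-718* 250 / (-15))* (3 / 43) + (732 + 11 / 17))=-731/763910 = 0.00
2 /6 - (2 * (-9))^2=-971/3 = -323.67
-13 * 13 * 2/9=-37.56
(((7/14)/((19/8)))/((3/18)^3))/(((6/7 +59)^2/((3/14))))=9072/3335659 = 0.00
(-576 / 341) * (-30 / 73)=17280/24893 = 0.69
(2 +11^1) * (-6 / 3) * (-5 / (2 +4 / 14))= 455/8 = 56.88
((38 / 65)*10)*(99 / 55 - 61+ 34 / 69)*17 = -2012936/345 = -5834.60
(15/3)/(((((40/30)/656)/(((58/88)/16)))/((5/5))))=17835/176 = 101.34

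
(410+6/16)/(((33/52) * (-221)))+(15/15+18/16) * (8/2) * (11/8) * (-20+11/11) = -2019497/8976 = -224.99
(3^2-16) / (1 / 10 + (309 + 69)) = -70/3781 = -0.02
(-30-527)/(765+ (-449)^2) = -557/202366 = 0.00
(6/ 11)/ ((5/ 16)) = 96/55 = 1.75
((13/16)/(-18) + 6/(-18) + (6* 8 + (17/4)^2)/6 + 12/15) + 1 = 8951/720 = 12.43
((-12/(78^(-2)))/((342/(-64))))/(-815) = -259584/15485 = -16.76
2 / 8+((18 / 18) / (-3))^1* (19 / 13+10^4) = -520037/156 = -3333.57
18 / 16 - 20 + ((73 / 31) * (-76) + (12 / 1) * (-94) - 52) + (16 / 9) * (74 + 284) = -1654801/2232 = -741.40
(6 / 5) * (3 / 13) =18/65 = 0.28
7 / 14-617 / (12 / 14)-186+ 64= -2524/3 = -841.33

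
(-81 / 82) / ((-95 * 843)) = 27/2188990 = 0.00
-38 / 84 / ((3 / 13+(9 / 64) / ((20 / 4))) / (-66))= 869440/7539 = 115.33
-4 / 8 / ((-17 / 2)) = 1/17 = 0.06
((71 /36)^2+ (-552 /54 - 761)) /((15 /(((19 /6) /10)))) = -18894797/1166400 = -16.20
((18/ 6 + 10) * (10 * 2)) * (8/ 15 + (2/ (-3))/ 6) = 109.78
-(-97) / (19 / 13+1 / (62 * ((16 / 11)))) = 1250912/18991 = 65.87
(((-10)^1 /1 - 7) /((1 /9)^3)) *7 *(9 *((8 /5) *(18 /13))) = -112429296/65 = -1729681.48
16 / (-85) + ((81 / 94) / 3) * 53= 120131/7990 = 15.04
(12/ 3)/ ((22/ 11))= 2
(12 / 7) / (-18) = -2/21 = -0.10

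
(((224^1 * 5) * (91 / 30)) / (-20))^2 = 6492304/225 = 28854.68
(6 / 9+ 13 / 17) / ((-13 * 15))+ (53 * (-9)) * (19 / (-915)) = 6004316/606645 = 9.90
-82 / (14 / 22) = -902/7 = -128.86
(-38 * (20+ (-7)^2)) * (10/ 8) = -6555/2 = -3277.50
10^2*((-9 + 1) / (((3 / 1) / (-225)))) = 60000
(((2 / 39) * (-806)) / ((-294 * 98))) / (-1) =-31/21609 = 0.00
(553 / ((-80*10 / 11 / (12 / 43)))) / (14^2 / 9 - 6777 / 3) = 164241/173161000 = 0.00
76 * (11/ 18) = 418/9 = 46.44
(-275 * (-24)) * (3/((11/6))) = 10800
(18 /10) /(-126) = -0.01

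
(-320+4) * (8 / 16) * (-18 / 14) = 1422/7 = 203.14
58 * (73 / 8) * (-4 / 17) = -2117/17 = -124.53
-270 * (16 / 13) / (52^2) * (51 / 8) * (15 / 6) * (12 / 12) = -34425/17576 = -1.96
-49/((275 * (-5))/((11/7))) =7/125 = 0.06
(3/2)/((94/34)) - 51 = -4743/94 = -50.46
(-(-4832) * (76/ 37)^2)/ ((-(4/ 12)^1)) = -83728896/1369 = -61160.63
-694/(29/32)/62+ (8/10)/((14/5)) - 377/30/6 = -16039861/1132740 = -14.16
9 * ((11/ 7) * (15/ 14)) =1485/98 = 15.15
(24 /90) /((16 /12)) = 1/5 = 0.20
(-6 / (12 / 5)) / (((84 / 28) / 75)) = -125/2 = -62.50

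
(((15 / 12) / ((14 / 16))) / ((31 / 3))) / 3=10/217 = 0.05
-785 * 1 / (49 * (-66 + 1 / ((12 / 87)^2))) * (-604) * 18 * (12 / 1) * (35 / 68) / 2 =-204828480/5117 = -40029.02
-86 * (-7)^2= -4214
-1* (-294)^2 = -86436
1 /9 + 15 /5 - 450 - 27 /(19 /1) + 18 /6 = -76148/171 = -445.31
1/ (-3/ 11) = -11/3 = -3.67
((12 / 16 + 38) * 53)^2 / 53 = 1273325/16 = 79582.81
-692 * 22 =-15224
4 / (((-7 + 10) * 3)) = 0.44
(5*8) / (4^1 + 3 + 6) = 40/13 = 3.08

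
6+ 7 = 13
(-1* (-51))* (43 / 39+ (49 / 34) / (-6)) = 2287/52 = 43.98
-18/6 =-3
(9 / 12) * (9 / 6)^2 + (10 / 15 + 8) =497/48 = 10.35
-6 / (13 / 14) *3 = -252/13 = -19.38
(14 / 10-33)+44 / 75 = -2326/75 = -31.01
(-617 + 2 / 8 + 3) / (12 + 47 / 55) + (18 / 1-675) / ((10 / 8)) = -8107109/14140 = -573.35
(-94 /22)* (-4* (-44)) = -752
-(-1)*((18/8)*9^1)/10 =81/40 = 2.02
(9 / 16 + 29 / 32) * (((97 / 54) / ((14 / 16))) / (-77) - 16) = -23.54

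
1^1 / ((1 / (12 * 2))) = 24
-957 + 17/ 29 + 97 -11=-25242/29 = -870.41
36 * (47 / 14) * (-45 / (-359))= 38070/2513 = 15.15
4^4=256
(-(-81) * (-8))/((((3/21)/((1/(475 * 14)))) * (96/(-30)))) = 0.21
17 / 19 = 0.89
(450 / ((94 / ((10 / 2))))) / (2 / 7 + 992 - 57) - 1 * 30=-9223395/307709 = -29.97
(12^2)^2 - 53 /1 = 20683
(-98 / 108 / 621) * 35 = -1715/33534 = -0.05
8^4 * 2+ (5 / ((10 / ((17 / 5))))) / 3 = 245777/30 = 8192.57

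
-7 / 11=-0.64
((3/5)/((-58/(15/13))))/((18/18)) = -9/754 = -0.01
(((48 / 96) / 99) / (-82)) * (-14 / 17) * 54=21/7667 = 0.00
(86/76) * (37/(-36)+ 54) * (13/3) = 1066013/4104 = 259.75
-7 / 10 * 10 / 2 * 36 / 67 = -126/67 = -1.88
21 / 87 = 7/29 = 0.24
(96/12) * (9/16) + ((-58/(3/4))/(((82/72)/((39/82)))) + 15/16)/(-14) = 2537841/376544 = 6.74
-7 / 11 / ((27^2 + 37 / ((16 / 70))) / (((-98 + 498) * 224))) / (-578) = 2508800/22656733 = 0.11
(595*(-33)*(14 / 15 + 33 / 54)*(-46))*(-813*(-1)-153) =920672060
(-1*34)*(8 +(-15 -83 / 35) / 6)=-18224/105 = -173.56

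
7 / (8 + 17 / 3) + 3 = 144/41 = 3.51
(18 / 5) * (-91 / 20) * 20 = -1638/5 = -327.60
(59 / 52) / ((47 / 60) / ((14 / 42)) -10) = -295/1989 = -0.15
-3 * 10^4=-30000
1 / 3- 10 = -29/3 = -9.67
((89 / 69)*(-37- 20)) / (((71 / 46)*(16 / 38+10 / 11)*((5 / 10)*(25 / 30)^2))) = -25446168/246725 = -103.14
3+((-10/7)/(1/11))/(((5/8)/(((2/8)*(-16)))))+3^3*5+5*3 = 1775/7 = 253.57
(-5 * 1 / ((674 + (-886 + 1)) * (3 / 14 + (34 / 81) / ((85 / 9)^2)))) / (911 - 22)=4250/34916491 = 0.00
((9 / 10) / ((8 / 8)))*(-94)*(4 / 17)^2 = -6768/1445 = -4.68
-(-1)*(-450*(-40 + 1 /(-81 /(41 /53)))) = 8588050/477 = 18004.30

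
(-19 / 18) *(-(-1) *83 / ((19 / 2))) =-83/9 = -9.22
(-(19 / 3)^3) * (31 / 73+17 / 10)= -3546103/6570 = -539.74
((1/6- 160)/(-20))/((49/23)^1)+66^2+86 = 3734431/840 = 4445.75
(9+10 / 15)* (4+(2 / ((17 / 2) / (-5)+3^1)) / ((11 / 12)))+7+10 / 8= 108349/1716 = 63.14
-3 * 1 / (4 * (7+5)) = -1/16 = -0.06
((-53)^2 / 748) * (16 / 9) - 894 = -1493366/1683 = -887.32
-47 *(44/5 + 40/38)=-43992/95 = -463.07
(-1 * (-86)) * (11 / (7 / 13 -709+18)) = -559/408 = -1.37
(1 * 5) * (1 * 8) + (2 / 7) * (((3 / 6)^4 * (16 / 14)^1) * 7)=281/7 = 40.14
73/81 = 0.90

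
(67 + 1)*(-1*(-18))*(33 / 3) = 13464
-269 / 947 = -0.28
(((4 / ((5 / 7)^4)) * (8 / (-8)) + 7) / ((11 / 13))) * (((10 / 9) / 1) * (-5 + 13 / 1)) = -120848/1375 = -87.89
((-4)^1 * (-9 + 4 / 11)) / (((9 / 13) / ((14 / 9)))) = 69160/891 = 77.62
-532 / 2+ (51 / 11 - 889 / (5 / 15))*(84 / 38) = -1285606/209 = -6151.22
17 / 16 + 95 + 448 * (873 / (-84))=-72959/16 = -4559.94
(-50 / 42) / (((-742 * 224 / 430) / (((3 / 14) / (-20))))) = -1075/32576768 = 0.00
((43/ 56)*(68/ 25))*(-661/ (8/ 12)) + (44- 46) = -1450973/700 = -2072.82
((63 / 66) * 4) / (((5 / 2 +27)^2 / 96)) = 16128/38291 = 0.42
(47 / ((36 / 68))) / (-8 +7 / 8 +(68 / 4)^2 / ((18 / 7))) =6392/7579 = 0.84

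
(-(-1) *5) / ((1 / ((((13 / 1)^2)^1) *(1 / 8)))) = 845/8 = 105.62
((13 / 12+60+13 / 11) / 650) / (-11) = -8219/943800 = -0.01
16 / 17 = 0.94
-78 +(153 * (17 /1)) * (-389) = -1011867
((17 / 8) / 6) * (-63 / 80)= -357/1280 = -0.28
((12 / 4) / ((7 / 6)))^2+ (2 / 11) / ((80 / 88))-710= -172281/245 = -703.19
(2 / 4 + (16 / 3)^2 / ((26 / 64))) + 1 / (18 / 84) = 17593/234 = 75.18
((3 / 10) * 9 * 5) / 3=9/2 = 4.50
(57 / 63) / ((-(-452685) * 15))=19/142595775 = 0.00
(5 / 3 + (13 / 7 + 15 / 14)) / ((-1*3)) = -1.53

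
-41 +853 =812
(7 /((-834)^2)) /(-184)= -7/127982304 = 0.00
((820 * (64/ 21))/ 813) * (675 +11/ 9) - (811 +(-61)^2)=-376980244/153657 = -2453.39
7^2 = 49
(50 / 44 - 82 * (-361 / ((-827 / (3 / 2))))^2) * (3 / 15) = -255937357/37616095 = -6.80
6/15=2/5 = 0.40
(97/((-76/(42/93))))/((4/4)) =-679/1178 = -0.58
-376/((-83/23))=8648/83 = 104.19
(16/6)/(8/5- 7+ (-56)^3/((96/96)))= -40/2634321 = 0.00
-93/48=-31/16 = -1.94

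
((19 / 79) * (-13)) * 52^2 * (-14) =9350432/79 = 118359.90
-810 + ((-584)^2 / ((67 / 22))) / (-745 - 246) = -61284802/66397 = -923.01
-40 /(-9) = 40/9 = 4.44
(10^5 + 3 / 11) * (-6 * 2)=-13200036/11 = -1200003.27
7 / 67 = 0.10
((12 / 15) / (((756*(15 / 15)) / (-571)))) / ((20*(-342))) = 571/6463800 = 0.00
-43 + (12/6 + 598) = 557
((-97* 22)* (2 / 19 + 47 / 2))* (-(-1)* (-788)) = 754194012/19 = 39694421.68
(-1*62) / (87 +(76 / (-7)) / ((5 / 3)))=-2170/2817 = -0.77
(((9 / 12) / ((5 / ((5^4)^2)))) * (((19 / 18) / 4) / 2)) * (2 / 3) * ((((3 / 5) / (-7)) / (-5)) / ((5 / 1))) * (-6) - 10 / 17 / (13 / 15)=-2641175/24752 = -106.71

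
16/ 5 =3.20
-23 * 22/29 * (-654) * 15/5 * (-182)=-180684504/29 = -6230500.14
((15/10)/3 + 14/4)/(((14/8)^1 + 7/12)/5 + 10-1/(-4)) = 240/643 = 0.37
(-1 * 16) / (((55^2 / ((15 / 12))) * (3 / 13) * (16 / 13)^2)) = -0.02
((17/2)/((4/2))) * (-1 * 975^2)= -16160625/4 = -4040156.25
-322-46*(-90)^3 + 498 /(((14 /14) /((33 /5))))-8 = 33536956.80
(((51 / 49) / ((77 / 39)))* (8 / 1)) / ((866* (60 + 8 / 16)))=15912/197678789 = 0.00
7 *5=35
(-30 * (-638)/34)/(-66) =-145/17 = -8.53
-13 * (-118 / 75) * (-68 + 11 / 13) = -34338/25 = -1373.52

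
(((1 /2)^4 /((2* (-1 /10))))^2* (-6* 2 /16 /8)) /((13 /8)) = -75/13312 = -0.01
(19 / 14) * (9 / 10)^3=13851/14000 = 0.99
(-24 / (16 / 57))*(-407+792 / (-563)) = 39318543/1126 = 34918.78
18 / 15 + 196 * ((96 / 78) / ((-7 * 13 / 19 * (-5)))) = 9526/845 = 11.27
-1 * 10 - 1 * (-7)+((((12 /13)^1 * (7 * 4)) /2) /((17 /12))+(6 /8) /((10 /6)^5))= 17073609/2762500 = 6.18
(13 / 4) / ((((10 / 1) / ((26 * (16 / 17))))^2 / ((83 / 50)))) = 5835232/180625 = 32.31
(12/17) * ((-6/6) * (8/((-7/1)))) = 96/119 = 0.81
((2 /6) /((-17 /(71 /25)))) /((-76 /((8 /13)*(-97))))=-13774/314925 = -0.04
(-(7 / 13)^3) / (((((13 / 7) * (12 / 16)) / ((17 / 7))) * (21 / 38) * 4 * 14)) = -2261/257049 = -0.01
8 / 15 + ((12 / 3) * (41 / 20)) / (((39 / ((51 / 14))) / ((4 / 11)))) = 2438/3003 = 0.81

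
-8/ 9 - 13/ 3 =-47/9 = -5.22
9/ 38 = 0.24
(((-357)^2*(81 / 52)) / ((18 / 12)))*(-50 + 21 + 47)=30970107/13 = 2382315.92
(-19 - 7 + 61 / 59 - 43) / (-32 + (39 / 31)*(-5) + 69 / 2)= 49724/2773 = 17.93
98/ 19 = 5.16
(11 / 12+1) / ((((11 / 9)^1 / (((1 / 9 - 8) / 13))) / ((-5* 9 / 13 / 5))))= 4899/7436 = 0.66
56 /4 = 14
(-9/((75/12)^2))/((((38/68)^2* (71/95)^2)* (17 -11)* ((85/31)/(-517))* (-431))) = -0.10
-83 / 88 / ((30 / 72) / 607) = -151143/110 = -1374.03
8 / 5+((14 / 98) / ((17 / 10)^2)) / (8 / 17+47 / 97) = 61916/37485 = 1.65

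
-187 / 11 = -17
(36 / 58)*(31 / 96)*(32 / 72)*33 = 341/116 = 2.94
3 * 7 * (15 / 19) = 315/19 = 16.58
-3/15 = -1/5 = -0.20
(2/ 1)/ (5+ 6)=2/11 = 0.18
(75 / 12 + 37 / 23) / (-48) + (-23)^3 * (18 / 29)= -322383821/42688 = -7552.09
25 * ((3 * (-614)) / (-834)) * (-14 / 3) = -107450/417 = -257.67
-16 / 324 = -4/81 = -0.05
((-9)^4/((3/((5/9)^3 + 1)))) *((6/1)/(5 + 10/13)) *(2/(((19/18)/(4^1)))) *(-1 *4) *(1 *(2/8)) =-20193.95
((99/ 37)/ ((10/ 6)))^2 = 88209/34225 = 2.58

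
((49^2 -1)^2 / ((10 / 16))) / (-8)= -1152000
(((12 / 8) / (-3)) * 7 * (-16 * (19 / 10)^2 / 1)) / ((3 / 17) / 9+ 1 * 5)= 128877/3200 = 40.27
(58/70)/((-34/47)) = -1363/1190 = -1.15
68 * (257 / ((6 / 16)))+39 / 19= 2656469/57 = 46604.72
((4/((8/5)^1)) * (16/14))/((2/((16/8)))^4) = 20/7 = 2.86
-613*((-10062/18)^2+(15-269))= -191395151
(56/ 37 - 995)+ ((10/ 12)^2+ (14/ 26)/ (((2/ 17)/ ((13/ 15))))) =-6585577/6660 = -988.83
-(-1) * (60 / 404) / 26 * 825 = 12375/2626 = 4.71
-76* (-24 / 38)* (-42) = -2016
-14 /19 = -0.74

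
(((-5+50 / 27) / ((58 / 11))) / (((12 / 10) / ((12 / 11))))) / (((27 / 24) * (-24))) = 425/21141 = 0.02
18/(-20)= -9/10 = -0.90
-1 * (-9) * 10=90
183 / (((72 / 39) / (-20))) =-3965/2 = -1982.50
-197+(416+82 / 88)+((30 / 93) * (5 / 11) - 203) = 23295/1364 = 17.08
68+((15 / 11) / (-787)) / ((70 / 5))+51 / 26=55114693/787787 = 69.96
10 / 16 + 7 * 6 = 341/8 = 42.62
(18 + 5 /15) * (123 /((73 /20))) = 45100/73 = 617.81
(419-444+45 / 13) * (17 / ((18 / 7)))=-16660/117 = -142.39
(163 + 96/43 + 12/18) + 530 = 89771/129 = 695.90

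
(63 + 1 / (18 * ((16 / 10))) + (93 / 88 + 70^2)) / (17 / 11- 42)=-7863121/64080 = -122.71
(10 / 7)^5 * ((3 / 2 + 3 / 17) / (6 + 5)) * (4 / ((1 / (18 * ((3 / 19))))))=32400000/3142909 = 10.31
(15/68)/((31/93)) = 45/68 = 0.66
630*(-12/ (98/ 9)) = -4860/7 = -694.29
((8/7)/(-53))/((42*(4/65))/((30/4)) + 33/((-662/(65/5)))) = 1721200/24219251 = 0.07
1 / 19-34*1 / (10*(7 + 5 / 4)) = -1127/3135 = -0.36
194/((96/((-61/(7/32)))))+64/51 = -66910/119 = -562.27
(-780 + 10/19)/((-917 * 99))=14810/1724877 = 0.01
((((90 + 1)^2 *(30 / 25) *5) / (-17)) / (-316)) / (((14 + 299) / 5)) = 124215/840718 = 0.15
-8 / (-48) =1/6 = 0.17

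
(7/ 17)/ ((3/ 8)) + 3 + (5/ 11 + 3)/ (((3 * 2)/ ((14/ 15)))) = 39007/8415 = 4.64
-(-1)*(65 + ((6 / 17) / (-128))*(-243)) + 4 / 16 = 71721/1088 = 65.92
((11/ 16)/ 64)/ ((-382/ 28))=-77/97792 = 0.00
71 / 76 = 0.93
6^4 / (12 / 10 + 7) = 6480/41 = 158.05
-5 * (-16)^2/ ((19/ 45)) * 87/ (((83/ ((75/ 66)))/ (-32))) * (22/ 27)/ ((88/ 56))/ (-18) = -519680000/156123 = -3328.66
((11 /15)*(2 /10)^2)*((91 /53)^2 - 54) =-315491/210675 = -1.50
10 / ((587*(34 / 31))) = 155/9979 = 0.02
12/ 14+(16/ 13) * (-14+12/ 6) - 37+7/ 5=-22528/455 = -49.51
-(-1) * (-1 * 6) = -6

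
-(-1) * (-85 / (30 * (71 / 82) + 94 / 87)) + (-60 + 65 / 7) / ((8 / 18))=-380355/3244 = -117.25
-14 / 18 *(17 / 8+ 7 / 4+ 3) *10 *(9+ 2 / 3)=-55825/108 = -516.90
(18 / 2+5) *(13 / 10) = 91/5 = 18.20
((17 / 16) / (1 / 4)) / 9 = 17/36 = 0.47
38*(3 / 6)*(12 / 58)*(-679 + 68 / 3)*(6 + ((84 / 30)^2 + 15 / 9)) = -87017986/2175 = -40008.27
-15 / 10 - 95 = -193/2 = -96.50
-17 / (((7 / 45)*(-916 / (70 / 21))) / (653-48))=771375/3206 = 240.60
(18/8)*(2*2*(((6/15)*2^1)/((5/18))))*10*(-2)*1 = -2592/5 = -518.40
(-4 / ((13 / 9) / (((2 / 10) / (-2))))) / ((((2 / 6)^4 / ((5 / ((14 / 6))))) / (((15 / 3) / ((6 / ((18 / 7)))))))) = 65610/637 = 103.00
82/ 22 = 41/11 = 3.73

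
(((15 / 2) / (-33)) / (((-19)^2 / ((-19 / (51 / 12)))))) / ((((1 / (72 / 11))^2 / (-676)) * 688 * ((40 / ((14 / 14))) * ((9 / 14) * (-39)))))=2184/18486259 = 0.00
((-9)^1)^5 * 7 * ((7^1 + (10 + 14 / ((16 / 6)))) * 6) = -110362581/2 = -55181290.50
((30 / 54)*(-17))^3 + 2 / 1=-612667/729 = -840.42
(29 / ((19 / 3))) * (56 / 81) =1624/513 = 3.17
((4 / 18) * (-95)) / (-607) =190/5463 = 0.03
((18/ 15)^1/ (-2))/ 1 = -3/5 = -0.60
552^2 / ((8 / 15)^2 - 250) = -1220.20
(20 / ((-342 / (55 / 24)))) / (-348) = 275/714096 = 0.00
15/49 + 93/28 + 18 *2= 7767/196 = 39.63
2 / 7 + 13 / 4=99/28 = 3.54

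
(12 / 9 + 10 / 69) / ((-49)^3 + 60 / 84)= -119/9470687 = 0.00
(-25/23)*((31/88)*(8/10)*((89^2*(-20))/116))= 6138775/14674 = 418.34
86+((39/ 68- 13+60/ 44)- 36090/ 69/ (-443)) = 580122457/7621372 = 76.12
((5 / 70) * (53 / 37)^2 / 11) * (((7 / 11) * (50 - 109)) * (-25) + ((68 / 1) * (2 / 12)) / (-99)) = 782983469/62615322 = 12.50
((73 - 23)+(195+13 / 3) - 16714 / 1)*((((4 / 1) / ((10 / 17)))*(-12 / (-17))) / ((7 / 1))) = -395152/35 = -11290.06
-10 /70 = -1/7 = -0.14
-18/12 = -3/2 = -1.50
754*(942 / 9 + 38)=322712/3 = 107570.67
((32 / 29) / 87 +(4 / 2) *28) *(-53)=-7489960/2523 = -2968.67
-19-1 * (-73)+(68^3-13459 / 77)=24201963/77 = 314311.21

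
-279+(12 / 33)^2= -33743/121 = -278.87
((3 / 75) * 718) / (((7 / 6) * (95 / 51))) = 219708/16625 = 13.22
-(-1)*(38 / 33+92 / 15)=1202/165 = 7.28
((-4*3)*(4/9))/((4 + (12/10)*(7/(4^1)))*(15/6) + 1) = -64/195 = -0.33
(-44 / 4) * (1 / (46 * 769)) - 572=-20233939/35374 = -572.00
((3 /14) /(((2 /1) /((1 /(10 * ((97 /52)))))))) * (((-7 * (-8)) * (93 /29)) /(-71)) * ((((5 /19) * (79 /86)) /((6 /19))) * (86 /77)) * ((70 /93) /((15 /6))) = -8216/2196953 = 0.00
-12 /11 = -1.09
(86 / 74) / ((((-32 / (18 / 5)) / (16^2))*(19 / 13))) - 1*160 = -182.90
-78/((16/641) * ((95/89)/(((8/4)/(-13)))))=171147/380 = 450.39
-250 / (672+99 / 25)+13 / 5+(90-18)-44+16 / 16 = 2638792/84495 = 31.23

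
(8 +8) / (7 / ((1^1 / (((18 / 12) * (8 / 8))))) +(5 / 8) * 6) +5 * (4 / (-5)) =-164/57 = -2.88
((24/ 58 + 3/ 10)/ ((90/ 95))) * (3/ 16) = 1311/9280 = 0.14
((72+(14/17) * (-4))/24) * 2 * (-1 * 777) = -75628/17 = -4448.71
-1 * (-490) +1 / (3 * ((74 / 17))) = 108797/222 = 490.08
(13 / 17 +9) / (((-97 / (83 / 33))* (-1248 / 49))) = 337561/33956208 = 0.01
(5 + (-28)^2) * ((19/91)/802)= 14991/72982 = 0.21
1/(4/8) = 2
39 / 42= 0.93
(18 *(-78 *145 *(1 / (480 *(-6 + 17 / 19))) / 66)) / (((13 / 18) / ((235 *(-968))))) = -38457045/97 = -396464.38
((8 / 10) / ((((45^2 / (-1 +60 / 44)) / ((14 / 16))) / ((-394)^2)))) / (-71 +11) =-543326/1670625 = -0.33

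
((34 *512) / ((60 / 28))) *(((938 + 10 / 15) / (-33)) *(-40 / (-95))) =-249561088/2565 = -97294.77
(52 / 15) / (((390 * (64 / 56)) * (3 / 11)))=77/2700 = 0.03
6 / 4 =3/2 = 1.50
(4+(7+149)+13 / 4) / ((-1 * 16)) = -653/64 = -10.20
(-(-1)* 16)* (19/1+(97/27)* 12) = 993.78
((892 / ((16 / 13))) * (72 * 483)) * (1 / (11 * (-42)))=-600093/11 = -54553.91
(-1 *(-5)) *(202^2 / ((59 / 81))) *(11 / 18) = 171169.32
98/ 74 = 49/37 = 1.32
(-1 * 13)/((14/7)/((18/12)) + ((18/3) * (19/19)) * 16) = -39/292 = -0.13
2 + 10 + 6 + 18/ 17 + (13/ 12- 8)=2477/204 = 12.14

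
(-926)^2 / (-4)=-214369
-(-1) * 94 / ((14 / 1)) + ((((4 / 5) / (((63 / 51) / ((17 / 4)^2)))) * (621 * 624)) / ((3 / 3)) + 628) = 158672811/35 = 4533508.89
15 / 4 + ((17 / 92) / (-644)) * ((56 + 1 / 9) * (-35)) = 328585/76176 = 4.31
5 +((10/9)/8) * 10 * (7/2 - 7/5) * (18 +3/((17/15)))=4435/68 = 65.22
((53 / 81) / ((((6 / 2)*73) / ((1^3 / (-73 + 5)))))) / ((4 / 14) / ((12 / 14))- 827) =53/997168320 = 0.00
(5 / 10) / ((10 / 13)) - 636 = -12707/20 = -635.35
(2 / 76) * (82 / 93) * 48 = 656/589 = 1.11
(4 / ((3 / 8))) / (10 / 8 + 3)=2.51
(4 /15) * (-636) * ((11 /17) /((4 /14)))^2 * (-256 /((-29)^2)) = 321778688/1215245 = 264.79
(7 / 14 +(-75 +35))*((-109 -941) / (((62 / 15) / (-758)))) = -235785375/31 = -7605979.84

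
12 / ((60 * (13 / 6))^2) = 3/4225 = 0.00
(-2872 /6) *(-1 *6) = 2872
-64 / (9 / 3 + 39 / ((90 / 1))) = -1920/103 = -18.64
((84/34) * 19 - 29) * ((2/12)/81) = 305/8262 = 0.04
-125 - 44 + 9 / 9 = -168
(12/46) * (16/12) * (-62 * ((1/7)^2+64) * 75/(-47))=116696400/52969 = 2203.11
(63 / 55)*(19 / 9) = 133/55 = 2.42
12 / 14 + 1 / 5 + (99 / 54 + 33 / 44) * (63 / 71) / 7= 13763/9940 = 1.38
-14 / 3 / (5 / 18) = -84/5 = -16.80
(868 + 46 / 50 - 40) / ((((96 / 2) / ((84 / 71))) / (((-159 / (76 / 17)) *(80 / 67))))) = -392099883/451915 = -867.64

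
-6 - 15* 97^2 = -141141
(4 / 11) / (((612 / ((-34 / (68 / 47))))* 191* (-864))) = 47/555470784 = 0.00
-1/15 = -0.07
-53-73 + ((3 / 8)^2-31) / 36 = -126.86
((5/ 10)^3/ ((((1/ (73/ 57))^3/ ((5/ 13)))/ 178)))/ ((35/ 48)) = 138490052/5617521 = 24.65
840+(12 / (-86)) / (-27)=325082/387 = 840.01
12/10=6/5 = 1.20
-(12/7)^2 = -144/49 = -2.94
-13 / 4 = -3.25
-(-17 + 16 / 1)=1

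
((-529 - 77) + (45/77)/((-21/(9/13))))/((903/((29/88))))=-41048311/185601416 = -0.22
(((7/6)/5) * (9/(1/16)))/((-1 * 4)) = -42/5 = -8.40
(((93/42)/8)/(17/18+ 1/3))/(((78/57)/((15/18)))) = 8835/66976 = 0.13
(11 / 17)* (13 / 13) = 11/17 = 0.65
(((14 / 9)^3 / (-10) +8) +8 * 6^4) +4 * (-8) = 37702508/3645 = 10343.62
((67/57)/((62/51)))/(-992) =-1139/1168576 = 0.00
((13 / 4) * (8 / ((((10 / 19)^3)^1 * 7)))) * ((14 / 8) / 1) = 89167/2000 = 44.58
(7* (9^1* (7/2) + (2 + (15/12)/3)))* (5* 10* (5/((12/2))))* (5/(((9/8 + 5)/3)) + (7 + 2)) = 113257.44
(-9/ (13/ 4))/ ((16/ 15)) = -2.60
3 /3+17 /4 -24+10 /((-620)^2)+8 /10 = -689997/38440 = -17.95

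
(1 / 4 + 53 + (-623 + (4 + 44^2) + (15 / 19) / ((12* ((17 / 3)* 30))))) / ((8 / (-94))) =-166414169/10336 = -16100.44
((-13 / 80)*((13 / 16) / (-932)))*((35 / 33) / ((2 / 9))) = 3549/5249024 = 0.00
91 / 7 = 13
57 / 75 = 19/25 = 0.76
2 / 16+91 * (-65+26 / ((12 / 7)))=-108833/24 = -4534.71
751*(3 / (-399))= -751/133 = -5.65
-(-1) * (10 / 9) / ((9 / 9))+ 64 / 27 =94/27 = 3.48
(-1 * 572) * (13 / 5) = -7436/5 = -1487.20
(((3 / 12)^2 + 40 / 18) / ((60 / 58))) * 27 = 59.63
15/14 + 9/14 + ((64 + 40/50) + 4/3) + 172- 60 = 18884/105 = 179.85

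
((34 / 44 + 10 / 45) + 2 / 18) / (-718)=-73/47388 = 0.00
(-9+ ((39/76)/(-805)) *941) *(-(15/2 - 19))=-587319/5320 = -110.40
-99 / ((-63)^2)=-11/441 = -0.02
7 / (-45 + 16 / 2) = -7/37 = -0.19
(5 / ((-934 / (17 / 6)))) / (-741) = 85/4152564 = 0.00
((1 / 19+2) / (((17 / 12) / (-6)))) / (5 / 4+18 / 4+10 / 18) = -1.38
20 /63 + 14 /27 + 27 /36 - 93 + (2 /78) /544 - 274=-488415241/1336608 = -365.41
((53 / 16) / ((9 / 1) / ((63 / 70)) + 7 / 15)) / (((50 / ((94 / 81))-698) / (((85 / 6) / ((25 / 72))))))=-381123/19330468 = -0.02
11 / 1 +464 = 475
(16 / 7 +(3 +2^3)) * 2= 186/7 = 26.57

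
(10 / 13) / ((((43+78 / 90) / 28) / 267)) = 80100/611 = 131.10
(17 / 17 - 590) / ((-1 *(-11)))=-589/11 = -53.55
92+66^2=4448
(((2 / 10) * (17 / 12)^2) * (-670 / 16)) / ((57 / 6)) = -19363/10944 = -1.77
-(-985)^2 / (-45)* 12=776180/3 = 258726.67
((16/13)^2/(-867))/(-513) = 256/75166299 = 0.00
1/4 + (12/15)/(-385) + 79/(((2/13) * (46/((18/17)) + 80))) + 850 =664472859/777700 = 854.41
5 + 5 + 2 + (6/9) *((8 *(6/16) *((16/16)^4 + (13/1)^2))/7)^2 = 173988/49 = 3550.78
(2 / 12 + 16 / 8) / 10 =13/60 = 0.22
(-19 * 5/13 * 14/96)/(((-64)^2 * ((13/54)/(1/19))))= -315/5537792 = 0.00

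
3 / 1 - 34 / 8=-5/4 = -1.25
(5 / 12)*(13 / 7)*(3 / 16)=0.15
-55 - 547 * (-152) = 83089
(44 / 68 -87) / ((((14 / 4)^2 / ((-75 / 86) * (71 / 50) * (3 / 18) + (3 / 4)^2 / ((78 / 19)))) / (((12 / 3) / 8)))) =26791/109564 = 0.24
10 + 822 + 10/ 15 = 2498/3 = 832.67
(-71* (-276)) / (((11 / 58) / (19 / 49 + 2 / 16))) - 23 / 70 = 285560939/5390 = 52979.77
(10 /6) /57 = 5/171 = 0.03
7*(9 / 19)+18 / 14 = 612/133 = 4.60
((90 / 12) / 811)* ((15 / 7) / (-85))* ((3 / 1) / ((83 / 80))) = -5400/8010247 = 0.00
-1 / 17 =-0.06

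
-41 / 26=-1.58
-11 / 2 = -5.50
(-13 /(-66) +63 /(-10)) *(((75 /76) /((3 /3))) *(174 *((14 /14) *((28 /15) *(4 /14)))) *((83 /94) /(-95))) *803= 18625366/4465 = 4171.41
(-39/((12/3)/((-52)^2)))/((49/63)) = -237276/7 = -33896.57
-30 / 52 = -0.58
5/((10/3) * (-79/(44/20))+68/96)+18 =188038/10471 = 17.96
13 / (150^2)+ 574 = 12915013/22500 = 574.00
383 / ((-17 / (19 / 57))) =-383/51 = -7.51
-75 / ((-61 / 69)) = 5175/61 = 84.84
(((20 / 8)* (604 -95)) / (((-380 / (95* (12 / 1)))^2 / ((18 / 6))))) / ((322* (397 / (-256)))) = -4397760/63917 = -68.80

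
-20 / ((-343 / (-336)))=-960/49 = -19.59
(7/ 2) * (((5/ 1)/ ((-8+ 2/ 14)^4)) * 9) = 151263/3660250 = 0.04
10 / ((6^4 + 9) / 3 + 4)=10/439 = 0.02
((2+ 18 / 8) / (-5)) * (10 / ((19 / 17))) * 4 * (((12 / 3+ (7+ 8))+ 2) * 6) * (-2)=145656/19 = 7666.11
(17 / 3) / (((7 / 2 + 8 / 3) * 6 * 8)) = 17/888 = 0.02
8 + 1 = 9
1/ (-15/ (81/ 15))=-9/25 = -0.36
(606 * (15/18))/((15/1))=101/3 = 33.67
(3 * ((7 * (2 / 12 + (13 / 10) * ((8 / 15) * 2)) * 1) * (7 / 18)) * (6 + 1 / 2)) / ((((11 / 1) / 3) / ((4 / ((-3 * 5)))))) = -148421/24750 = -6.00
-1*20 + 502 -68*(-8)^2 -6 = -3876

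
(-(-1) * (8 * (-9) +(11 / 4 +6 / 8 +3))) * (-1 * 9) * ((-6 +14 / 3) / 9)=-262/3 = -87.33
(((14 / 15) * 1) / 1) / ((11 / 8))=112/165 = 0.68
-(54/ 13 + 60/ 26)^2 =-7056/169 = -41.75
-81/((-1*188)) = 0.43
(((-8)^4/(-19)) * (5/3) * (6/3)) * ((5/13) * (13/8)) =-25600/57 = -449.12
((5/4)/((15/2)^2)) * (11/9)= 0.03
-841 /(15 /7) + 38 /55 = -64643/165 = -391.78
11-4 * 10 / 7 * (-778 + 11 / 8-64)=33702/7 = 4814.57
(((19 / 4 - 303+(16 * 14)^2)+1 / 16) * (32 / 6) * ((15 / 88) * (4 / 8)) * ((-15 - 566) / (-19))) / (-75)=-30910943/3344 = -9243.70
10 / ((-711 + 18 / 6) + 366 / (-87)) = -0.01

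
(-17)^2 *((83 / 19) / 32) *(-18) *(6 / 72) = -71961/1216 = -59.18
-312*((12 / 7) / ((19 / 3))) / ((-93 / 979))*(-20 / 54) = -4072640/12369 = -329.26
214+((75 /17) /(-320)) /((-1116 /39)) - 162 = 52.00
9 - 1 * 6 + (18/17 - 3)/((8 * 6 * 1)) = 805/272 = 2.96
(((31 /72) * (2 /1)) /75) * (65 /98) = 403/52920 = 0.01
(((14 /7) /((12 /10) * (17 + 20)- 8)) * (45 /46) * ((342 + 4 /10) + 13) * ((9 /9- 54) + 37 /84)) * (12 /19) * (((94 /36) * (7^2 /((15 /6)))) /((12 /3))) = -368736385/45448 = -8113.37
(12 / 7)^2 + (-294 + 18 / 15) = -71016/245 = -289.86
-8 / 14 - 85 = -599/7 = -85.57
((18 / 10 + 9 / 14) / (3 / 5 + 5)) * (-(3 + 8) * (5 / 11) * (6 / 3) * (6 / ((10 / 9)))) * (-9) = 41553/196 = 212.01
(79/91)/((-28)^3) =-79/1997632 = 0.00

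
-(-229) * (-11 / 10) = -2519/10 = -251.90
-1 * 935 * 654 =-611490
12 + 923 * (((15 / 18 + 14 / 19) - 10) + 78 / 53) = -38731339/6042 = -6410.35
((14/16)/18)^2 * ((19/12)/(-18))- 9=-40311715/4478976 = -9.00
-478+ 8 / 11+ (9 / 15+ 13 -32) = -27262/55 = -495.67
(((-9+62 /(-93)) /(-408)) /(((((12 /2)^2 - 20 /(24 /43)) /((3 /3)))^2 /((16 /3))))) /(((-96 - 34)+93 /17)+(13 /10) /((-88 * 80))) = -16332800/447111063 = -0.04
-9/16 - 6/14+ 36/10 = 1461/560 = 2.61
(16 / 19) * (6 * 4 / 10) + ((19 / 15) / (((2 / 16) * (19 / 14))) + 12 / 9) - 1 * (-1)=1123/95 = 11.82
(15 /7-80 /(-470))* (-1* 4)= -3044/329 = -9.25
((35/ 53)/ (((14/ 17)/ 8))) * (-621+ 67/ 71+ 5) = -14847460/3763 = -3945.64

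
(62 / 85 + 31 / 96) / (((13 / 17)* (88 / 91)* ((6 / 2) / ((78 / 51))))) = 781417/1077120 = 0.73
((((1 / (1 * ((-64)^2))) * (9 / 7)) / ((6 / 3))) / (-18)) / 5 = -1/573440 = 0.00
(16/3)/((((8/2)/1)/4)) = 16/3 = 5.33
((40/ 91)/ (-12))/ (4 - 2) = -5/273 = -0.02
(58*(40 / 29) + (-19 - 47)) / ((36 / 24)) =28/3 = 9.33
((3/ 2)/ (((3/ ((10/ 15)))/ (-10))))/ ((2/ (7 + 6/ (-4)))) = -55/6 = -9.17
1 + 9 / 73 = 82/73 = 1.12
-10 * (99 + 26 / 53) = -52730/53 = -994.91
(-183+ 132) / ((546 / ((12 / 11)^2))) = -1224/11011 = -0.11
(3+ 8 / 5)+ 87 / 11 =12.51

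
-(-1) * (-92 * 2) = -184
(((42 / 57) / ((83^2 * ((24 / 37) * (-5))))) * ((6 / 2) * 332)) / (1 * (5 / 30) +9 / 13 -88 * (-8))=-20202/433509415 = 0.00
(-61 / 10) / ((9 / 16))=-488/45 = -10.84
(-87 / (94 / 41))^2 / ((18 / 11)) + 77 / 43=670050777/759896 = 881.77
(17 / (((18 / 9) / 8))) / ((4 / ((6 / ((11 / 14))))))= 1428/11 = 129.82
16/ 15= 1.07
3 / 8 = 0.38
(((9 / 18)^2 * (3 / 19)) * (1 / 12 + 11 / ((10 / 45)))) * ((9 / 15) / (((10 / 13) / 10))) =4641/304 = 15.27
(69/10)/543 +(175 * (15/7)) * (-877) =-595263727/1810 = -328874.99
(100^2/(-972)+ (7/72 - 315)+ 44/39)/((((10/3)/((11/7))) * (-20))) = 90086821/11793600 = 7.64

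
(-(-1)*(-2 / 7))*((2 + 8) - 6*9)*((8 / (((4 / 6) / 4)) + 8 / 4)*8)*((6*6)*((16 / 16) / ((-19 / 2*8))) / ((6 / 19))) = -52800/7 = -7542.86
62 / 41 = 1.51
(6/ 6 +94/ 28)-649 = -9025/14 = -644.64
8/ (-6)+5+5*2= 41/3 = 13.67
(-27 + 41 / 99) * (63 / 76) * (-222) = 1022532/209 = 4892.50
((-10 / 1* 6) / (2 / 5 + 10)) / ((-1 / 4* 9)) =100/39 = 2.56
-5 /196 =-0.03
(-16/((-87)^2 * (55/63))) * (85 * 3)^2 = -1456560/9251 = -157.45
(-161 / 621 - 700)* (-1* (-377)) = -7127939/27 = -263997.74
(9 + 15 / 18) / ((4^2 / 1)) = 59/96 = 0.61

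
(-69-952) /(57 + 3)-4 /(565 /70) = -17.51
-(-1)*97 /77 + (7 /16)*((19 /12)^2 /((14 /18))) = 52629/19712 = 2.67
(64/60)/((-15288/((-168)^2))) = -128/65 = -1.97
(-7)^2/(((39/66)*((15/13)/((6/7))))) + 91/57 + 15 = 22286/285 = 78.20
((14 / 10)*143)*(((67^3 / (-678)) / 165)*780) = -711605258/1695 = -419826.11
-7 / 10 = -0.70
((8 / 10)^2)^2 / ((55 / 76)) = 19456/34375 = 0.57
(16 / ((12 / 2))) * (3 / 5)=8/5 = 1.60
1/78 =0.01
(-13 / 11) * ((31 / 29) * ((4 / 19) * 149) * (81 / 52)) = -374139/6061 = -61.73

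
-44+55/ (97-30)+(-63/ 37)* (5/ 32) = -3446417/79328 = -43.45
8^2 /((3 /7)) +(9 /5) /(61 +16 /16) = 149.36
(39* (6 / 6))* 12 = 468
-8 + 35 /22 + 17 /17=-119/22 = -5.41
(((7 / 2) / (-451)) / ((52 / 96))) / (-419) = 84/2456597 = 0.00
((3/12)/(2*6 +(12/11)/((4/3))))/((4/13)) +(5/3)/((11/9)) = 35413/24816 = 1.43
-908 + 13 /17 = -15423/17 = -907.24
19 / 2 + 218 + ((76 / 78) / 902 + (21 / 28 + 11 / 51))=273258133/1196052 = 228.47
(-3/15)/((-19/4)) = 4/95 = 0.04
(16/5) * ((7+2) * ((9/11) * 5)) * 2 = 2592/11 = 235.64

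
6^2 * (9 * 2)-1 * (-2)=650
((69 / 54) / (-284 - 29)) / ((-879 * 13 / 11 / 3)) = 253/21459906 = 0.00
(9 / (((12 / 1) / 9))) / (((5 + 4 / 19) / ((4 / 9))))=19/33 = 0.58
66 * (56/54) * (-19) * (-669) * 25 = 65249800/3 = 21749933.33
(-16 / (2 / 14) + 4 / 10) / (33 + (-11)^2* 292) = -558/176825 = 0.00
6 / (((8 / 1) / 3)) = 9/4 = 2.25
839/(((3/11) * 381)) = 9229/1143 = 8.07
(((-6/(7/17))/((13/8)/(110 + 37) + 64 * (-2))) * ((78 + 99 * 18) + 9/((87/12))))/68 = 13601952/4364935 = 3.12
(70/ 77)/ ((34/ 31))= 155/187 = 0.83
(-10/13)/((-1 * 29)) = 10/377 = 0.03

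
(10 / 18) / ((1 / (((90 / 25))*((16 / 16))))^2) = 36/5 = 7.20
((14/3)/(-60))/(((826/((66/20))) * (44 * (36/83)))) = -83/5097600 = 0.00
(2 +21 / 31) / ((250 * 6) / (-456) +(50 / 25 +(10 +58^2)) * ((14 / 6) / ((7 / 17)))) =9462/67596151 = 0.00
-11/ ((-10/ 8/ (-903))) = -39732/5 = -7946.40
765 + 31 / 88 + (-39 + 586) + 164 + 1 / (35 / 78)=4554029/3080 = 1478.58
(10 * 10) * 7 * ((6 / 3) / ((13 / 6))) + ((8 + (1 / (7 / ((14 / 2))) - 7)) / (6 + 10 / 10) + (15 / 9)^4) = 4821781/7371 = 654.16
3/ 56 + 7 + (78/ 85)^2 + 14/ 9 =34415611/3641400 = 9.45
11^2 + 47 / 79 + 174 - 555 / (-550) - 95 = 1751939/8690 = 201.60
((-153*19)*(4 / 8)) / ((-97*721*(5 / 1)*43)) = 2907/30072910 = 0.00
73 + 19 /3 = 238/3 = 79.33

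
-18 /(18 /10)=-10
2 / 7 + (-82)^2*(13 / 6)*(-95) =-29064484/21 = -1384023.05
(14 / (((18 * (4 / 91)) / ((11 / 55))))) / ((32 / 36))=637/160 = 3.98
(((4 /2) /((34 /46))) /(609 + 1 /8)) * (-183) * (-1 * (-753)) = -50710032/82841 = -612.14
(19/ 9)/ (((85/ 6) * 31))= 38/7905 = 0.00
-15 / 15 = -1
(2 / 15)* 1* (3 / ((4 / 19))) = 19/10 = 1.90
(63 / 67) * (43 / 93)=903/2077 = 0.43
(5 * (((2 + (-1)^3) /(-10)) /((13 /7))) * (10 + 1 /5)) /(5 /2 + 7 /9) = -3213/3835 = -0.84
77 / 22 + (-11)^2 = 249/2 = 124.50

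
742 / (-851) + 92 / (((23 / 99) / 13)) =4380206/851 = 5147.13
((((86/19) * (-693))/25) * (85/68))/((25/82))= -514.42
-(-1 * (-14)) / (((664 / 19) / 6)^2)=-22743/55112 = -0.41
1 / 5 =0.20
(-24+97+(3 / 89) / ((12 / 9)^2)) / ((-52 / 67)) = -6966593/74048 = -94.08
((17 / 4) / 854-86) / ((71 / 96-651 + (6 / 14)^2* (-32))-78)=24675756/210656485 = 0.12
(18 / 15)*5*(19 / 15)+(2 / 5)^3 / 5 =4758/625 = 7.61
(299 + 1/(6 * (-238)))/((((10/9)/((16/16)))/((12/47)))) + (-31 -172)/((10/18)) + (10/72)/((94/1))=-597384013/2013480 = -296.69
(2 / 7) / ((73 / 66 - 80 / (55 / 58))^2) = 8712/211365175 = 0.00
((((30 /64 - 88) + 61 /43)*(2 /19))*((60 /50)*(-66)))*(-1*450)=-527877405/1634 = -323058.39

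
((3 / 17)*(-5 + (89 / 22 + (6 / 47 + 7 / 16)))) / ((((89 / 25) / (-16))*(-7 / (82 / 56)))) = -9904575/153315316 = -0.06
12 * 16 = 192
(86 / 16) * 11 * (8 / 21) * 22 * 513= 1779426/7 = 254203.71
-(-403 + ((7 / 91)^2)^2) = 11510082/28561 = 403.00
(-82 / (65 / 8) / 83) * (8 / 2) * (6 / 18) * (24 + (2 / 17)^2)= -3642112/935493 = -3.89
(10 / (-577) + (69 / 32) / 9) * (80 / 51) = 61555/176562 = 0.35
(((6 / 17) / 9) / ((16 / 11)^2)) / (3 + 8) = 11/6528 = 0.00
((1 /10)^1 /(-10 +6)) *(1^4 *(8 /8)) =-1/40 = -0.02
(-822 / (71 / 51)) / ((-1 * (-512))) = -20961/18176 = -1.15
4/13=0.31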